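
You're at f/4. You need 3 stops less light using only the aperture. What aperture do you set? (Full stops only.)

Aperture: f/4 → f/5.6 → f/8 → f/11 — 3 stops stopped down (darker).

f/11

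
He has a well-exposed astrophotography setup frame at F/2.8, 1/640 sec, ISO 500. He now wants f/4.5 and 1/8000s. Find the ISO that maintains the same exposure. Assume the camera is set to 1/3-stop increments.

Aperture: f/2.8 → f/3.2 → f/3.5 → f/4 → f/4.5 — 1 1/3 stops stopped down (darker).
Shutter speed: 1/640 → 1/800 → 1/1000 → 1/1250 → 1/1600 → 1/2000 → 1/2500 → 1/3200 → 1/4000 → 1/5000 → 1/6400 → 1/8000 — 3 2/3 stops shorter (darker).
Net change so far: 5 stops darker. Offset with the ISO: 500 → 640 → 800 → 1000 → 1250 → 1600 → 2000 → 2500 → 3200 → 4000 → 5000 → 6400 → 8000 → 10000 → 12800 → 16000.

ISO 16000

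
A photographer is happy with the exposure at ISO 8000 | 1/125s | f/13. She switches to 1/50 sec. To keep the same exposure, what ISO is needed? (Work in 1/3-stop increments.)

Shutter speed: 1/125 → 1/100 → 1/80 → 1/60 → 1/50 — 1 1/3 stops slower (brighter).
Need 1 1/3 stops darker from the ISO: 8000 → 6400 → 5000 → 4000 → 3200.

ISO 3200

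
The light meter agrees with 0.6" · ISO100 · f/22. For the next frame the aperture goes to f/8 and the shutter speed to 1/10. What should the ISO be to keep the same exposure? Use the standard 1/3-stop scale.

Aperture: f/22 → f/20 → f/18 → f/16 → f/14 → f/13 → f/11 → f/10 → f/9 → f/8 — 3 stops opened up (brighter).
Shutter speed: 0.6 → 0.5 → 0.4 → 0.3 → 1/4 → 1/5 → 1/6 → 1/8 → 1/10 — 2 2/3 stops faster (darker).
Net change so far: 1/3 stop brighter. Offset with the ISO: 100 → 80.

ISO 80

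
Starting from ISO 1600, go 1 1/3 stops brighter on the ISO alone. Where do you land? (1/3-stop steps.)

ISO 4000

ISO: 1600 → 2000 → 2500 → 3200 → 4000 — 1 1/3 stops higher (brighter).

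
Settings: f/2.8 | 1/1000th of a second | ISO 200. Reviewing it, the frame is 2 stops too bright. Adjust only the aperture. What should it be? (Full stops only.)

f/5.6

Overexposed by 2 stops → need 2 stops darker.
Aperture: f/2.8 → f/4 → f/5.6.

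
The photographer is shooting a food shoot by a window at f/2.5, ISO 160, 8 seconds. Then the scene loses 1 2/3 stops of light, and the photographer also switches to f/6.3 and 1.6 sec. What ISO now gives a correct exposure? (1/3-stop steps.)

ISO 16000

Scene light: 1 2/3 stops darker.
Aperture: f/2.5 → f/2.8 → f/3.2 → f/3.5 → f/4 → f/4.5 → f/5 → f/5.6 → f/6.3 — 2 2/3 stops stopped down (darker).
Shutter speed: 8 → 6 → 5 → 4 → 3.2 → 2.5 → 2 → 1.6 — 2 1/3 stops shorter (darker).
Net so far: 6 2/3 stops darker. ISO: 160 → 200 → 250 → 320 → 400 → 500 → 640 → 800 → 1000 → 1250 → 1600 → 2000 → 2500 → 3200 → 4000 → 5000 → 6400 → 8000 → 10000 → 12800 → 16000.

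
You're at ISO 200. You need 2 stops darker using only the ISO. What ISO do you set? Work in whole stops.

ISO: 200 → 100 → 50 — 2 stops dropped (darker).

ISO 50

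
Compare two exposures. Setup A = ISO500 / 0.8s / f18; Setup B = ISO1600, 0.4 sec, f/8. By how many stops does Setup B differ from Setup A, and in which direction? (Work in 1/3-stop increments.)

Aperture: f/18 → f/16 → f/14 → f/13 → f/11 → f/10 → f/9 → f/8 — 2 1/3 stops wider (brighter).
Shutter speed: 0.8 → 0.6 → 0.5 → 0.4 — 1 stop faster (darker).
ISO: 500 → 640 → 800 → 1000 → 1250 → 1600 — 1 2/3 stops raised (brighter).
Net: +2 1/3 −1 +1 2/3 = +3 stops.

3 stops brighter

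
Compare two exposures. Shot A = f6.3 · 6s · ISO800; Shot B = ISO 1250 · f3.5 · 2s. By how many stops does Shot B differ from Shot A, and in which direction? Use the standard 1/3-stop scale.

2/3 stop brighter

Aperture: f/6.3 → f/5.6 → f/5 → f/4.5 → f/4 → f/3.5 — 1 2/3 stops larger aperture (brighter).
Shutter speed: 6 → 5 → 4 → 3.2 → 2.5 → 2 — 1 2/3 stops shorter (darker).
ISO: 800 → 1000 → 1250 — 2/3 stop raised (brighter).
Net: +1 2/3 −1 2/3 +2/3 = +2/3 stops.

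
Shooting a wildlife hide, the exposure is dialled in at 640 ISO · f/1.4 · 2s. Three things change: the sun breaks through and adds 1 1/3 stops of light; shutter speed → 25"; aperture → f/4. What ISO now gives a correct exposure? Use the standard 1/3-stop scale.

ISO 160

Scene light: 1 1/3 stops brighter.
Shutter speed: 2 → 2.5 → 3.2 → 4 → 5 → 6 → 8 → 10 → 13 → 15 → 20 → 25 — 3 2/3 stops longer (brighter).
Aperture: f/1.4 → f/1.6 → f/1.8 → f/2 → f/2.2 → f/2.5 → f/2.8 → f/3.2 → f/3.5 → f/4 — 3 stops stopped down (darker).
Net so far: 2 stops brighter. ISO: 640 → 500 → 400 → 320 → 250 → 200 → 160.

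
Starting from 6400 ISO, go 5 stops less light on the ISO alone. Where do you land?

ISO: 6400 → 3200 → 1600 → 800 → 400 → 200 — 5 stops lower (darker).

ISO 200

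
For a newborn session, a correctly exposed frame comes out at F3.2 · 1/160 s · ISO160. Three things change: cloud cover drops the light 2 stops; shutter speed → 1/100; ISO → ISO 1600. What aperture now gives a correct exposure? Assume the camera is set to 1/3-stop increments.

f/6.3

Scene light: 2 stops darker.
Shutter speed: 1/160 → 1/125 → 1/100 — 2/3 stop slower (brighter).
ISO: 160 → 200 → 250 → 320 → 400 → 500 → 640 → 800 → 1000 → 1250 → 1600 — 3 1/3 stops higher (brighter).
Net so far: 2 stops brighter. Aperture: f/3.2 → f/3.5 → f/4 → f/4.5 → f/5 → f/5.6 → f/6.3.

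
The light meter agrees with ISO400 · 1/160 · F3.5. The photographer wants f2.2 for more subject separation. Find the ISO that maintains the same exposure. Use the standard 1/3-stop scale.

Aperture: f/3.5 → f/3.2 → f/2.8 → f/2.5 → f/2.2 — 1 1/3 stops wider (brighter).
Need 1 1/3 stops darker from the ISO: 400 → 320 → 250 → 200 → 160.

ISO 160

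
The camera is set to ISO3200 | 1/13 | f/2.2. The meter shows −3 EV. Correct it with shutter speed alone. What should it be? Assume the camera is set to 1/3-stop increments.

0.6 s

Underexposed by 3 stops → need 3 stops brighter.
Shutter speed: 1/13 → 1/10 → 1/8 → 1/6 → 1/5 → 1/4 → 0.3 → 0.4 → 0.5 → 0.6.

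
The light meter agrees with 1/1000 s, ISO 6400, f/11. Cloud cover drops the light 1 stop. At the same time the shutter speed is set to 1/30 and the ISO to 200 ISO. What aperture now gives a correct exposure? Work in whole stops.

f/8

Scene light: 1 stop darker.
Shutter speed: 1/1000 → 1/500 → 1/250 → 1/125 → 1/60 → 1/30 — 5 stops longer (brighter).
ISO: 6400 → 3200 → 1600 → 800 → 400 → 200 — 5 stops lower (darker).
Net so far: 1 stop darker. Aperture: f/11 → f/8.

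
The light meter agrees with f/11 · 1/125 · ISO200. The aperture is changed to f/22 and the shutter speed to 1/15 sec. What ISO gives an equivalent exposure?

Aperture: f/11 → f/16 → f/22 — 2 stops narrower (darker).
Shutter speed: 1/125 → 1/60 → 1/30 → 1/15 — 3 stops slower (brighter).
Net change so far: 1 stop brighter. Offset with the ISO: 200 → 100.

ISO 100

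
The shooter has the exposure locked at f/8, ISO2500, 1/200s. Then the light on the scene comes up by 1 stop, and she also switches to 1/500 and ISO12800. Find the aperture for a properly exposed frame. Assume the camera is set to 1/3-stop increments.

Scene light: 1 stop brighter.
Shutter speed: 1/200 → 1/250 → 1/320 → 1/400 → 1/500 — 1 1/3 stops shorter (darker).
ISO: 2500 → 3200 → 4000 → 5000 → 6400 → 8000 → 10000 → 12800 — 2 1/3 stops higher (brighter).
Net so far: 2 stops brighter. Aperture: f/8 → f/9 → f/10 → f/11 → f/13 → f/14 → f/16.

f/16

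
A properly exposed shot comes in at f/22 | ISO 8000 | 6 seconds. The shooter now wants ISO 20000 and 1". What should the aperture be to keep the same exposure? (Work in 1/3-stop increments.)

ISO: 8000 → 10000 → 12800 → 16000 → 20000 — 1 1/3 stops raised (brighter).
Shutter speed: 6 → 5 → 4 → 3.2 → 2.5 → 2 → 1.6 → 1.3 → 1 — 2 2/3 stops faster (darker).
Net change so far: 1 1/3 stops darker. Offset with the aperture: f/22 → f/20 → f/18 → f/16 → f/14.

f/14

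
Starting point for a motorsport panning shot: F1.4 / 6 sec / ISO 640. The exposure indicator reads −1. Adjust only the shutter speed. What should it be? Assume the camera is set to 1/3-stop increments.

Underexposed by 1 stop → need 1 stop brighter.
Shutter speed: 6 → 8 → 10 → 13.

13 s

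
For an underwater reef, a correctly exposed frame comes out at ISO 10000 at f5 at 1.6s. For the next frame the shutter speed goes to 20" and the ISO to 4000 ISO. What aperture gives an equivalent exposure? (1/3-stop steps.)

f/11

Shutter speed: 1.6 → 2 → 2.5 → 3.2 → 4 → 5 → 6 → 8 → 10 → 13 → 15 → 20 — 3 2/3 stops slower (brighter).
ISO: 10000 → 8000 → 6400 → 5000 → 4000 — 1 1/3 stops dropped (darker).
Net change so far: 2 1/3 stops brighter. Offset with the aperture: f/5 → f/5.6 → f/6.3 → f/7.1 → f/8 → f/9 → f/10 → f/11.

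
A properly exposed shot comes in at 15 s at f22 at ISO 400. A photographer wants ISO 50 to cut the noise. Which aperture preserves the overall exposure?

f/8

ISO: 400 → 200 → 100 → 50 — 3 stops lower (darker).
Need 3 stops brighter from the aperture: f/22 → f/16 → f/11 → f/8.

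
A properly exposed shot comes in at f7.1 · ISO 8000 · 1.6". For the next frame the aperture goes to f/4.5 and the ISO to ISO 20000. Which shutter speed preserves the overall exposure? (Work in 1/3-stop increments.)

Aperture: f/7.1 → f/6.3 → f/5.6 → f/5 → f/4.5 — 1 1/3 stops wider (brighter).
ISO: 8000 → 10000 → 12800 → 16000 → 20000 — 1 1/3 stops higher (brighter).
Net change so far: 2 2/3 stops brighter. Offset with the shutter speed: 1.6 → 1.3 → 1 → 0.8 → 0.6 → 0.5 → 0.4 → 0.3 → 1/4.

1/4s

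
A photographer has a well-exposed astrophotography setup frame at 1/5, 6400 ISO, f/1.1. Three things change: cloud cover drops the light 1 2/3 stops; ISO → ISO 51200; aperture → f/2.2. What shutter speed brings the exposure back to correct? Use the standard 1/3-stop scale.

Scene light: 1 2/3 stops darker.
ISO: 6400 → 8000 → 10000 → 12800 → 16000 → 20000 → 25600 → 32000 → 40000 → 51200 — 3 stops higher (brighter).
Aperture: f/1.1 → f/1.2 → f/1.4 → f/1.6 → f/1.8 → f/2 → f/2.2 — 2 stops stopped down (darker).
Net so far: 2/3 stop darker. Shutter speed: 1/5 → 1/4 → 0.3.

0.3 s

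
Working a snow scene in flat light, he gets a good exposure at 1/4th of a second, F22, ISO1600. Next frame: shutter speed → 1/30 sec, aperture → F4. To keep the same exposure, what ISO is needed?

ISO 400

Shutter speed: 1/4 → 1/8 → 1/15 → 1/30 — 3 stops faster (darker).
Aperture: f/22 → f/16 → f/11 → f/8 → f/5.6 → f/4 — 5 stops larger aperture (brighter).
Net change so far: 2 stops brighter. Offset with the ISO: 1600 → 800 → 400.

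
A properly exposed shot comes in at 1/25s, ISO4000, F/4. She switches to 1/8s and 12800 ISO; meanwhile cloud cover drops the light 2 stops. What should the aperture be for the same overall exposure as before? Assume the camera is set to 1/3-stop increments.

f/6.3

Scene light: 2 stops darker.
Shutter speed: 1/25 → 1/20 → 1/15 → 1/13 → 1/10 → 1/8 — 1 2/3 stops longer (brighter).
ISO: 4000 → 5000 → 6400 → 8000 → 10000 → 12800 — 1 2/3 stops higher (brighter).
Net so far: 1 1/3 stops brighter. Aperture: f/4 → f/4.5 → f/5 → f/5.6 → f/6.3.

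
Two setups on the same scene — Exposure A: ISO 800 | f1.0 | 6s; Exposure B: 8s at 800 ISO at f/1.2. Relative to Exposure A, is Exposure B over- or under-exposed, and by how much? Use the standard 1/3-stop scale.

Aperture: f/1.0 → f/1.1 → f/1.2 — 2/3 stop narrower (darker).
Shutter speed: 6 → 8 — 1/3 stop longer (brighter).
ISO: unchanged.
Net: −2/3 +1/3 = −1/3 stops.

1/3 stop darker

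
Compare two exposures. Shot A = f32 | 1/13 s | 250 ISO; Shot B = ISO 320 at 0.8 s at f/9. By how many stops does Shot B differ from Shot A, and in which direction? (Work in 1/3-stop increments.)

7 1/3 stops brighter

Aperture: f/32 → f/29 → f/25 → f/22 → f/20 → f/18 → f/16 → f/14 → f/13 → f/11 → f/10 → f/9 — 3 2/3 stops larger aperture (brighter).
Shutter speed: 1/13 → 1/10 → 1/8 → 1/6 → 1/5 → 1/4 → 0.3 → 0.4 → 0.5 → 0.6 → 0.8 — 3 1/3 stops slower (brighter).
ISO: 250 → 320 — 1/3 stop higher (brighter).
Net: +3 2/3 +3 1/3 +1/3 = +7 1/3 stops.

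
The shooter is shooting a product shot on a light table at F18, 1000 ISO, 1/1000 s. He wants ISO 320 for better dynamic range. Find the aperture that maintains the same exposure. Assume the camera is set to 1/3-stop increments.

ISO: 1000 → 800 → 640 → 500 → 400 → 320 — 1 2/3 stops lower (darker).
Need 1 2/3 stops brighter from the aperture: f/18 → f/16 → f/14 → f/13 → f/11 → f/10.

f/10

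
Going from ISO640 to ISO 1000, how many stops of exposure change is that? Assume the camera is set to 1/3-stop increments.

640 → 800 → 1000 — count the steps: 2 third-stops = 2/3 stop.

2/3 stop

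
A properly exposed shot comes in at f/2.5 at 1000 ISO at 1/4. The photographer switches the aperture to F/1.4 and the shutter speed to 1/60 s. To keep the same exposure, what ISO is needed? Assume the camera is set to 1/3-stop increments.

Aperture: f/2.5 → f/2.2 → f/2 → f/1.8 → f/1.6 → f/1.4 — 1 2/3 stops larger aperture (brighter).
Shutter speed: 1/4 → 1/5 → 1/6 → 1/8 → 1/10 → 1/13 → 1/15 → 1/20 → 1/25 → 1/30 → 1/40 → 1/50 → 1/60 — 4 stops faster (darker).
Net change so far: 2 1/3 stops darker. Offset with the ISO: 1000 → 1250 → 1600 → 2000 → 2500 → 3200 → 4000 → 5000.

ISO 5000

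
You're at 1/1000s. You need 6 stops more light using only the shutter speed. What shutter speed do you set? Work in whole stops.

1/15s

Shutter speed: 1/1000 → 1/500 → 1/250 → 1/125 → 1/60 → 1/30 → 1/15 — 6 stops longer (brighter).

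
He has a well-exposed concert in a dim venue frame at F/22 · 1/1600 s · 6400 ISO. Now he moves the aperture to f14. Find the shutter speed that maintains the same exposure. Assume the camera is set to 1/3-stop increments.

1/4000s

Aperture: f/22 → f/20 → f/18 → f/16 → f/14 — 1 1/3 stops larger aperture (brighter).
Need 1 1/3 stops darker from the shutter speed: 1/1600 → 1/2000 → 1/2500 → 1/3200 → 1/4000.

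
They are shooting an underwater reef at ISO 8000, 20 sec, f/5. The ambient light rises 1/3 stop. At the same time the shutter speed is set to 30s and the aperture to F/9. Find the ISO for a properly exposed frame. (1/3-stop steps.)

Scene light: 1/3 stop brighter.
Shutter speed: 20 → 25 → 30 — 2/3 stop longer (brighter).
Aperture: f/5 → f/5.6 → f/6.3 → f/7.1 → f/8 → f/9 — 1 2/3 stops stopped down (darker).
Net so far: 2/3 stop darker. ISO: 8000 → 10000 → 12800.

ISO 12800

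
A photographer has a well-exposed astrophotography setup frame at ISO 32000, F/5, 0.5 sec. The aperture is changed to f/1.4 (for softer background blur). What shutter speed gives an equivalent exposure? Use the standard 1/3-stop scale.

Aperture: f/5 → f/4.5 → f/4 → f/3.5 → f/3.2 → f/2.8 → f/2.5 → f/2.2 → f/2 → f/1.8 → f/1.6 → f/1.4 — 3 2/3 stops wider (brighter).
Need 3 2/3 stops darker from the shutter speed: 0.5 → 0.4 → 0.3 → 1/4 → 1/5 → 1/6 → 1/8 → 1/10 → 1/13 → 1/15 → 1/20 → 1/25.

1/25s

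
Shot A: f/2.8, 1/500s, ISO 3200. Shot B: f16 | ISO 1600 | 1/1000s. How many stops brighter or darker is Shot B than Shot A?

7 stops darker

Aperture: f/2.8 → f/4 → f/5.6 → f/8 → f/11 → f/16 — 5 stops narrower (darker).
Shutter speed: 1/500 → 1/1000 — 1 stop faster (darker).
ISO: 3200 → 1600 — 1 stop lower (darker).
Net: −5 −1 −1 = −7 stops.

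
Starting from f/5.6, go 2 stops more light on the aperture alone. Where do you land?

f/2.8

Aperture: f/5.6 → f/4 → f/2.8 — 2 stops larger aperture (brighter).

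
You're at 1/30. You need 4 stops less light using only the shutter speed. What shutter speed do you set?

Shutter speed: 1/30 → 1/60 → 1/125 → 1/250 → 1/500 — 4 stops faster (darker).

1/500s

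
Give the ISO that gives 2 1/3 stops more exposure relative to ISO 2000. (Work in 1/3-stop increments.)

ISO 10000

ISO: 2000 → 2500 → 3200 → 4000 → 5000 → 6400 → 8000 → 10000 — 2 1/3 stops raised (brighter).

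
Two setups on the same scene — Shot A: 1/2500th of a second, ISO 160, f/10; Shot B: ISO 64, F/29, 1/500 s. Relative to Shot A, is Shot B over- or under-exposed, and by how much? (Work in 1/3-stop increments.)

2 stops darker

Aperture: f/10 → f/11 → f/13 → f/14 → f/16 → f/18 → f/20 → f/22 → f/25 → f/29 — 3 stops stopped down (darker).
Shutter speed: 1/2500 → 1/2000 → 1/1600 → 1/1250 → 1/1000 → 1/800 → 1/640 → 1/500 — 2 1/3 stops longer (brighter).
ISO: 160 → 125 → 100 → 80 → 64 — 1 1/3 stops dropped (darker).
Net: −3 +2 1/3 −1 1/3 = −2 stops.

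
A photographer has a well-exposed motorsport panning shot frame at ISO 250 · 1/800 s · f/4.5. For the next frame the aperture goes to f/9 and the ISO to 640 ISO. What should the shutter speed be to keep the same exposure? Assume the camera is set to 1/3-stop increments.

Aperture: f/4.5 → f/5 → f/5.6 → f/6.3 → f/7.1 → f/8 → f/9 — 2 stops narrower (darker).
ISO: 250 → 320 → 400 → 500 → 640 — 1 1/3 stops higher (brighter).
Net change so far: 2/3 stop darker. Offset with the shutter speed: 1/800 → 1/640 → 1/500.

1/500s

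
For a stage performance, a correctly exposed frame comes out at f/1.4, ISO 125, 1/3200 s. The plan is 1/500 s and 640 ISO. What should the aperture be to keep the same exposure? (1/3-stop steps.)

f/8

Shutter speed: 1/3200 → 1/2500 → 1/2000 → 1/1600 → 1/1250 → 1/1000 → 1/800 → 1/640 → 1/500 — 2 2/3 stops slower (brighter).
ISO: 125 → 160 → 200 → 250 → 320 → 400 → 500 → 640 — 2 1/3 stops raised (brighter).
Net change so far: 5 stops brighter. Offset with the aperture: f/1.4 → f/1.6 → f/1.8 → f/2 → f/2.2 → f/2.5 → f/2.8 → f/3.2 → f/3.5 → f/4 → f/4.5 → f/5 → f/5.6 → f/6.3 → f/7.1 → f/8.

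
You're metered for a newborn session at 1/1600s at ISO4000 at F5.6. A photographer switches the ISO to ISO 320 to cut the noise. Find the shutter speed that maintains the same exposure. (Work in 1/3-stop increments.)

1/125s

ISO: 4000 → 3200 → 2500 → 2000 → 1600 → 1250 → 1000 → 800 → 640 → 500 → 400 → 320 — 3 2/3 stops lower (darker).
Need 3 2/3 stops brighter from the shutter speed: 1/1600 → 1/1250 → 1/1000 → 1/800 → 1/640 → 1/500 → 1/400 → 1/320 → 1/250 → 1/200 → 1/160 → 1/125.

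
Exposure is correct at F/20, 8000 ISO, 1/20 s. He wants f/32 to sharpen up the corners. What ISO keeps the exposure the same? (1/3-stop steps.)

Aperture: f/20 → f/22 → f/25 → f/29 → f/32 — 1 1/3 stops smaller aperture (darker).
Need 1 1/3 stops brighter from the ISO: 8000 → 10000 → 12800 → 16000 → 20000.

ISO 20000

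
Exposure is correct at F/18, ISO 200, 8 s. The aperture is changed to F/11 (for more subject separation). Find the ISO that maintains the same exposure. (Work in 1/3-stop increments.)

Aperture: f/18 → f/16 → f/14 → f/13 → f/11 — 1 1/3 stops opened up (brighter).
Need 1 1/3 stops darker from the ISO: 200 → 160 → 125 → 100 → 80.

ISO 80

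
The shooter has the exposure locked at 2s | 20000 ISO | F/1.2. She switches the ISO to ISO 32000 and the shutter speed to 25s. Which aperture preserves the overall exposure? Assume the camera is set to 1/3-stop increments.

f/5.6

ISO: 20000 → 25600 → 32000 — 2/3 stop higher (brighter).
Shutter speed: 2 → 2.5 → 3.2 → 4 → 5 → 6 → 8 → 10 → 13 → 15 → 20 → 25 — 3 2/3 stops longer (brighter).
Net change so far: 4 1/3 stops brighter. Offset with the aperture: f/1.2 → f/1.4 → f/1.6 → f/1.8 → f/2 → f/2.2 → f/2.5 → f/2.8 → f/3.2 → f/3.5 → f/4 → f/4.5 → f/5 → f/5.6.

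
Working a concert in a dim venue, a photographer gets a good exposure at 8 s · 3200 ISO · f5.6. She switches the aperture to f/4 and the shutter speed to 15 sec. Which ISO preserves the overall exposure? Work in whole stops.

Aperture: f/5.6 → f/4 — 1 stop opened up (brighter).
Shutter speed: 8 → 15 — 1 stop longer (brighter).
Net change so far: 2 stops brighter. Offset with the ISO: 3200 → 1600 → 800.

ISO 800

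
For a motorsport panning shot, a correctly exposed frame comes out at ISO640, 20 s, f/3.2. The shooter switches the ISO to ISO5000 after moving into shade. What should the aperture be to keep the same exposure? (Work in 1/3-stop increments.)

f/9

ISO: 640 → 800 → 1000 → 1250 → 1600 → 2000 → 2500 → 3200 → 4000 → 5000 — 3 stops raised (brighter).
Need 3 stops darker from the aperture: f/3.2 → f/3.5 → f/4 → f/4.5 → f/5 → f/5.6 → f/6.3 → f/7.1 → f/8 → f/9.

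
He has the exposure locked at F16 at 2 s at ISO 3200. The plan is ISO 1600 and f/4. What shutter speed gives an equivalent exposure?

ISO: 3200 → 1600 — 1 stop lower (darker).
Aperture: f/16 → f/11 → f/8 → f/5.6 → f/4 — 4 stops larger aperture (brighter).
Net change so far: 3 stops brighter. Offset with the shutter speed: 2 → 1 → 1/2 → 1/4.

1/4s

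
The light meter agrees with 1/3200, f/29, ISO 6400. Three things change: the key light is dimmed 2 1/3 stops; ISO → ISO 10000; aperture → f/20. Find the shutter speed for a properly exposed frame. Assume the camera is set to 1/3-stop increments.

Scene light: 2 1/3 stops darker.
ISO: 6400 → 8000 → 10000 — 2/3 stop higher (brighter).
Aperture: f/29 → f/25 → f/22 → f/20 — 1 stop opened up (brighter).
Net so far: 2/3 stop darker. Shutter speed: 1/3200 → 1/2500 → 1/2000.

1/2000s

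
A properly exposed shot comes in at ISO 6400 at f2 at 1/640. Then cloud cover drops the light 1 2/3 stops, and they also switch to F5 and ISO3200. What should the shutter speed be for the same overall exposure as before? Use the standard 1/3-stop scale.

1/15s

Scene light: 1 2/3 stops darker.
Aperture: f/2 → f/2.2 → f/2.5 → f/2.8 → f/3.2 → f/3.5 → f/4 → f/4.5 → f/5 — 2 2/3 stops stopped down (darker).
ISO: 6400 → 5000 → 4000 → 3200 — 1 stop lower (darker).
Net so far: 5 1/3 stops darker. Shutter speed: 1/640 → 1/500 → 1/400 → 1/320 → 1/250 → 1/200 → 1/160 → 1/125 → 1/100 → 1/80 → 1/60 → 1/50 → 1/40 → 1/30 → 1/25 → 1/20 → 1/15.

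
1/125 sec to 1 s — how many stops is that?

1/125 → 1/60 → 1/30 → 1/15 → 1/8 → 1/4 → 1/2 → 1 — count the steps: 7 stops.

7 stops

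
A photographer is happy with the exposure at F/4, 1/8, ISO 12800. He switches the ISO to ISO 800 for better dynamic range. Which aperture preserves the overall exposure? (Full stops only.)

ISO: 12800 → 6400 → 3200 → 1600 → 800 — 4 stops dropped (darker).
Need 4 stops brighter from the aperture: f/4 → f/2.8 → f/2 → f/1.4 → f/1.0.

f/1.0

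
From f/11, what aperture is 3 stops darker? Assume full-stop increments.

Aperture: f/11 → f/16 → f/22 → f/32 — 3 stops smaller aperture (darker).

f/32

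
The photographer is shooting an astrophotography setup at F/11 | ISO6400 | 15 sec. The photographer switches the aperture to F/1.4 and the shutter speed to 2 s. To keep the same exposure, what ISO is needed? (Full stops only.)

ISO 800

Aperture: f/11 → f/8 → f/5.6 → f/4 → f/2.8 → f/2 → f/1.4 — 6 stops larger aperture (brighter).
Shutter speed: 15 → 8 → 4 → 2 — 3 stops shorter (darker).
Net change so far: 3 stops brighter. Offset with the ISO: 6400 → 3200 → 1600 → 800.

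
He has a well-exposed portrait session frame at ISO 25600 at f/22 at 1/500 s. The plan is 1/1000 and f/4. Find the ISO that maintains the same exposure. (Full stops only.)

Shutter speed: 1/500 → 1/1000 — 1 stop shorter (darker).
Aperture: f/22 → f/16 → f/11 → f/8 → f/5.6 → f/4 — 5 stops opened up (brighter).
Net change so far: 4 stops brighter. Offset with the ISO: 25600 → 12800 → 6400 → 3200 → 1600.

ISO 1600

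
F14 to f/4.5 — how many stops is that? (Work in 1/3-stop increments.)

3 1/3 stops

f/14 → f/13 → f/11 → f/10 → f/9 → f/8 → f/7.1 → f/6.3 → f/5.6 → f/5 → f/4.5 — count the steps: 10 third-stops = 3 1/3 stops.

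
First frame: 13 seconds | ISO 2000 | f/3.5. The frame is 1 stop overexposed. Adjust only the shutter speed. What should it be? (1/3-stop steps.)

Overexposed by 1 stop → need 1 stop darker.
Shutter speed: 13 → 10 → 8 → 6.

6 s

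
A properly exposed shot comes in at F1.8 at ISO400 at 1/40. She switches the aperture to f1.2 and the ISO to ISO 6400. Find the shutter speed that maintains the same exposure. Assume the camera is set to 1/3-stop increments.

Aperture: f/1.8 → f/1.6 → f/1.4 → f/1.2 — 1 stop opened up (brighter).
ISO: 400 → 500 → 640 → 800 → 1000 → 1250 → 1600 → 2000 → 2500 → 3200 → 4000 → 5000 → 6400 — 4 stops higher (brighter).
Net change so far: 5 stops brighter. Offset with the shutter speed: 1/40 → 1/50 → 1/60 → 1/80 → 1/100 → 1/125 → 1/160 → 1/200 → 1/250 → 1/320 → 1/400 → 1/500 → 1/640 → 1/800 → 1/1000 → 1/1250.

1/1250s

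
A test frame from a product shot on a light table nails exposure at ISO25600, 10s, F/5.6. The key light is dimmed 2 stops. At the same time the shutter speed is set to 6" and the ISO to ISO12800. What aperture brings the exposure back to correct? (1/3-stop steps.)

f/1.6

Scene light: 2 stops darker.
Shutter speed: 10 → 8 → 6 — 2/3 stop faster (darker).
ISO: 25600 → 20000 → 16000 → 12800 — 1 stop lower (darker).
Net so far: 3 2/3 stops darker. Aperture: f/5.6 → f/5 → f/4.5 → f/4 → f/3.5 → f/3.2 → f/2.8 → f/2.5 → f/2.2 → f/2 → f/1.8 → f/1.6.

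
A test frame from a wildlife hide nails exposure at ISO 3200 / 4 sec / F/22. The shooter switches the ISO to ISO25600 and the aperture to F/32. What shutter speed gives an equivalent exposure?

1 s

ISO: 3200 → 6400 → 12800 → 25600 — 3 stops higher (brighter).
Aperture: f/22 → f/32 — 1 stop smaller aperture (darker).
Net change so far: 2 stops brighter. Offset with the shutter speed: 4 → 2 → 1.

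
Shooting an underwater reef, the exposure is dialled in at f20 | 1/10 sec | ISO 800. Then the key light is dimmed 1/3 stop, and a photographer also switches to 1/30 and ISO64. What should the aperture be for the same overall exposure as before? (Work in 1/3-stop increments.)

f/2.8

Scene light: 1/3 stop darker.
Shutter speed: 1/10 → 1/13 → 1/15 → 1/20 → 1/25 → 1/30 — 1 2/3 stops faster (darker).
ISO: 800 → 640 → 500 → 400 → 320 → 250 → 200 → 160 → 125 → 100 → 80 → 64 — 3 2/3 stops dropped (darker).
Net so far: 5 2/3 stops darker. Aperture: f/20 → f/18 → f/16 → f/14 → f/13 → f/11 → f/10 → f/9 → f/8 → f/7.1 → f/6.3 → f/5.6 → f/5 → f/4.5 → f/4 → f/3.5 → f/3.2 → f/2.8.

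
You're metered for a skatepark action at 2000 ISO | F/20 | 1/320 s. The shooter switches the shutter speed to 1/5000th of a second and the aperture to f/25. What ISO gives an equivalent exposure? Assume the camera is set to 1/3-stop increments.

ISO 51200

Shutter speed: 1/320 → 1/400 → 1/500 → 1/640 → 1/800 → 1/1000 → 1/1250 → 1/1600 → 1/2000 → 1/2500 → 1/3200 → 1/4000 → 1/5000 — 4 stops shorter (darker).
Aperture: f/20 → f/22 → f/25 — 2/3 stop stopped down (darker).
Net change so far: 4 2/3 stops darker. Offset with the ISO: 2000 → 2500 → 3200 → 4000 → 5000 → 6400 → 8000 → 10000 → 12800 → 16000 → 20000 → 25600 → 32000 → 40000 → 51200.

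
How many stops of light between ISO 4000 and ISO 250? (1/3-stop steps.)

4 stops

4000 → 3200 → 2500 → 2000 → 1600 → 1250 → 1000 → 800 → 640 → 500 → 400 → 320 → 250 — count the steps: 12 third-stops = 4 stops.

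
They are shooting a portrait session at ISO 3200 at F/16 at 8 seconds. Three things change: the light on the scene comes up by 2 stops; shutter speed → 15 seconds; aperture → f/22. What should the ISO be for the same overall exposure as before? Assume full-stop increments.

Scene light: 2 stops brighter.
Shutter speed: 8 → 15 — 1 stop slower (brighter).
Aperture: f/16 → f/22 — 1 stop narrower (darker).
Net so far: 2 stops brighter. ISO: 3200 → 1600 → 800.

ISO 800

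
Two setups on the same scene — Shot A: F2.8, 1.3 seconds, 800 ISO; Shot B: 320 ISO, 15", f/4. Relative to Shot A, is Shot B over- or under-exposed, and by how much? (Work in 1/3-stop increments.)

Aperture: f/2.8 → f/3.2 → f/3.5 → f/4 — 1 stop stopped down (darker).
Shutter speed: 1.3 → 1.6 → 2 → 2.5 → 3.2 → 4 → 5 → 6 → 8 → 10 → 13 → 15 — 3 2/3 stops slower (brighter).
ISO: 800 → 640 → 500 → 400 → 320 — 1 1/3 stops dropped (darker).
Net: −1 +3 2/3 −1 1/3 = +1 1/3 stops.

1 1/3 stops brighter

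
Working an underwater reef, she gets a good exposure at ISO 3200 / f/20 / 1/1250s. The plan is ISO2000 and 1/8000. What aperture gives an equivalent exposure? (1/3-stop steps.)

f/6.3

ISO: 3200 → 2500 → 2000 — 2/3 stop dropped (darker).
Shutter speed: 1/1250 → 1/1600 → 1/2000 → 1/2500 → 1/3200 → 1/4000 → 1/5000 → 1/6400 → 1/8000 — 2 2/3 stops shorter (darker).
Net change so far: 3 1/3 stops darker. Offset with the aperture: f/20 → f/18 → f/16 → f/14 → f/13 → f/11 → f/10 → f/9 → f/8 → f/7.1 → f/6.3.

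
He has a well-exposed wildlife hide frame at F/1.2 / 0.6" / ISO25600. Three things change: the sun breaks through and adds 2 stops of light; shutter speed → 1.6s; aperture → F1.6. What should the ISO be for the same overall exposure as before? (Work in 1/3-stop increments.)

ISO 4000

Scene light: 2 stops brighter.
Shutter speed: 0.6 → 0.8 → 1 → 1.3 → 1.6 — 1 1/3 stops longer (brighter).
Aperture: f/1.2 → f/1.4 → f/1.6 — 2/3 stop stopped down (darker).
Net so far: 2 2/3 stops brighter. ISO: 25600 → 20000 → 16000 → 12800 → 10000 → 8000 → 6400 → 5000 → 4000.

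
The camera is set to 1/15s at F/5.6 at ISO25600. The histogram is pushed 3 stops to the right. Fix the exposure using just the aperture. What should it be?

Overexposed by 3 stops → need 3 stops darker.
Aperture: f/5.6 → f/8 → f/11 → f/16.

f/16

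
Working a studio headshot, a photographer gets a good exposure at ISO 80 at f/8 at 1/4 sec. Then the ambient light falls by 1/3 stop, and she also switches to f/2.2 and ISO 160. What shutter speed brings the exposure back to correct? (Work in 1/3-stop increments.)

1/80s

Scene light: 1/3 stop darker.
Aperture: f/8 → f/7.1 → f/6.3 → f/5.6 → f/5 → f/4.5 → f/4 → f/3.5 → f/3.2 → f/2.8 → f/2.5 → f/2.2 — 3 2/3 stops opened up (brighter).
ISO: 80 → 100 → 125 → 160 — 1 stop raised (brighter).
Net so far: 4 1/3 stops brighter. Shutter speed: 1/4 → 1/5 → 1/6 → 1/8 → 1/10 → 1/13 → 1/15 → 1/20 → 1/25 → 1/30 → 1/40 → 1/50 → 1/60 → 1/80.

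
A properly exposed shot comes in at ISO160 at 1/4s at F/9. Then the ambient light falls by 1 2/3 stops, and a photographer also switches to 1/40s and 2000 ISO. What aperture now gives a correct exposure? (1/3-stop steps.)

Scene light: 1 2/3 stops darker.
Shutter speed: 1/4 → 1/5 → 1/6 → 1/8 → 1/10 → 1/13 → 1/15 → 1/20 → 1/25 → 1/30 → 1/40 — 3 1/3 stops shorter (darker).
ISO: 160 → 200 → 250 → 320 → 400 → 500 → 640 → 800 → 1000 → 1250 → 1600 → 2000 — 3 2/3 stops higher (brighter).
Net so far: 1 1/3 stops darker. Aperture: f/9 → f/8 → f/7.1 → f/6.3 → f/5.6.

f/5.6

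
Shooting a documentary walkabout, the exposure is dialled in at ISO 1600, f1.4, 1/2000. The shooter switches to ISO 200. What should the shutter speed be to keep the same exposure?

ISO: 1600 → 800 → 400 → 200 — 3 stops dropped (darker).
Need 3 stops brighter from the shutter speed: 1/2000 → 1/1000 → 1/500 → 1/250.

1/250s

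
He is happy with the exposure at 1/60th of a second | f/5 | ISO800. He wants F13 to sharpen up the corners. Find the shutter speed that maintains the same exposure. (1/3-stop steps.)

Aperture: f/5 → f/5.6 → f/6.3 → f/7.1 → f/8 → f/9 → f/10 → f/11 → f/13 — 2 2/3 stops smaller aperture (darker).
Need 2 2/3 stops brighter from the shutter speed: 1/60 → 1/50 → 1/40 → 1/30 → 1/25 → 1/20 → 1/15 → 1/13 → 1/10.

1/10s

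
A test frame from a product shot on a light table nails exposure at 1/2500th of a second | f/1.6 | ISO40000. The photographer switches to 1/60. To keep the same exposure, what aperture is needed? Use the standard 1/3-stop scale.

Shutter speed: 1/2500 → 1/2000 → 1/1600 → 1/1250 → 1/1000 → 1/800 → 1/640 → 1/500 → 1/400 → 1/320 → 1/250 → 1/200 → 1/160 → 1/125 → 1/100 → 1/80 → 1/60 — 5 1/3 stops longer (brighter).
Need 5 1/3 stops darker from the aperture: f/1.6 → f/1.8 → f/2 → f/2.2 → f/2.5 → f/2.8 → f/3.2 → f/3.5 → f/4 → f/4.5 → f/5 → f/5.6 → f/6.3 → f/7.1 → f/8 → f/9 → f/10.

f/10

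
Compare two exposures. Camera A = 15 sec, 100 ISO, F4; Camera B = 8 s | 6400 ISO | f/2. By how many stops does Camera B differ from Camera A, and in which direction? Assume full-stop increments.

Aperture: f/4 → f/2.8 → f/2 — 2 stops wider (brighter).
Shutter speed: 15 → 8 — 1 stop faster (darker).
ISO: 100 → 200 → 400 → 800 → 1600 → 3200 → 6400 — 6 stops higher (brighter).
Net: +2 −1 +6 = +7 stops.

7 stops brighter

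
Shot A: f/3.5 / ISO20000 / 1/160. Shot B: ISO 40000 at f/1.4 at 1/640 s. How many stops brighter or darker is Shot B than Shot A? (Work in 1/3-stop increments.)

1 2/3 stops brighter

Aperture: f/3.5 → f/3.2 → f/2.8 → f/2.5 → f/2.2 → f/2 → f/1.8 → f/1.6 → f/1.4 — 2 2/3 stops wider (brighter).
Shutter speed: 1/160 → 1/200 → 1/250 → 1/320 → 1/400 → 1/500 → 1/640 — 2 stops shorter (darker).
ISO: 20000 → 25600 → 32000 → 40000 — 1 stop higher (brighter).
Net: +2 2/3 −2 +1 = +1 2/3 stops.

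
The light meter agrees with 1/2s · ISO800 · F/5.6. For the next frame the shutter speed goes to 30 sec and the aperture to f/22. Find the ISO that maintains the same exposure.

ISO 200

Shutter speed: 1/2 → 1 → 2 → 4 → 8 → 15 → 30 — 6 stops slower (brighter).
Aperture: f/5.6 → f/8 → f/11 → f/16 → f/22 — 4 stops narrower (darker).
Net change so far: 2 stops brighter. Offset with the ISO: 800 → 400 → 200.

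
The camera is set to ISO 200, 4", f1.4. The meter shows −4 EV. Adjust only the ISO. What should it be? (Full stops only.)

Underexposed by 4 stops → need 4 stops brighter.
ISO: 200 → 400 → 800 → 1600 → 3200.

ISO 3200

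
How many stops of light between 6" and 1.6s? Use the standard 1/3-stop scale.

6 → 5 → 4 → 3.2 → 2.5 → 2 → 1.6 — count the steps: 6 third-stops = 2 stops.

2 stops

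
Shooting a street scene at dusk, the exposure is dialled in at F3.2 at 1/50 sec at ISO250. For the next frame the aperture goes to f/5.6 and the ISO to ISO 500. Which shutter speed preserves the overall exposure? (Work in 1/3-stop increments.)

Aperture: f/3.2 → f/3.5 → f/4 → f/4.5 → f/5 → f/5.6 — 1 2/3 stops stopped down (darker).
ISO: 250 → 320 → 400 → 500 — 1 stop raised (brighter).
Net change so far: 2/3 stop darker. Offset with the shutter speed: 1/50 → 1/40 → 1/30.

1/30s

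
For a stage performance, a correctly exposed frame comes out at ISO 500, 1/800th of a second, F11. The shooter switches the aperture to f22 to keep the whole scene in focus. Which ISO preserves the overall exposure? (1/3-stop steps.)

ISO 2000

Aperture: f/11 → f/13 → f/14 → f/16 → f/18 → f/20 → f/22 — 2 stops stopped down (darker).
Need 2 stops brighter from the ISO: 500 → 640 → 800 → 1000 → 1250 → 1600 → 2000.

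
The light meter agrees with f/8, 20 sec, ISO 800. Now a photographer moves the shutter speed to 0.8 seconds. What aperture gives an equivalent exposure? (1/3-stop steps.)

f/1.6

Shutter speed: 20 → 15 → 13 → 10 → 8 → 6 → 5 → 4 → 3.2 → 2.5 → 2 → 1.6 → 1.3 → 1 → 0.8 — 4 2/3 stops faster (darker).
Need 4 2/3 stops brighter from the aperture: f/8 → f/7.1 → f/6.3 → f/5.6 → f/5 → f/4.5 → f/4 → f/3.5 → f/3.2 → f/2.8 → f/2.5 → f/2.2 → f/2 → f/1.8 → f/1.6.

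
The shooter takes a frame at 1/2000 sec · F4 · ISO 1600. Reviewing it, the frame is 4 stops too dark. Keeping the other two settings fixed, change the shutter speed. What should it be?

1/125s

Underexposed by 4 stops → need 4 stops brighter.
Shutter speed: 1/2000 → 1/1000 → 1/500 → 1/250 → 1/125.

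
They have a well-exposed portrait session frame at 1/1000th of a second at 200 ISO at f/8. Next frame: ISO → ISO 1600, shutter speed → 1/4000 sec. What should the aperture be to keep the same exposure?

ISO: 200 → 400 → 800 → 1600 — 3 stops higher (brighter).
Shutter speed: 1/1000 → 1/2000 → 1/4000 — 2 stops faster (darker).
Net change so far: 1 stop brighter. Offset with the aperture: f/8 → f/11.

f/11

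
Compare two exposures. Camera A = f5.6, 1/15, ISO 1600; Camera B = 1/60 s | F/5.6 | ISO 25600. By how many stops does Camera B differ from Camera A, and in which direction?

Aperture: unchanged.
Shutter speed: 1/15 → 1/30 → 1/60 — 2 stops faster (darker).
ISO: 1600 → 3200 → 6400 → 12800 → 25600 — 4 stops raised (brighter).
Net: −2 +4 = +2 stops.

2 stops brighter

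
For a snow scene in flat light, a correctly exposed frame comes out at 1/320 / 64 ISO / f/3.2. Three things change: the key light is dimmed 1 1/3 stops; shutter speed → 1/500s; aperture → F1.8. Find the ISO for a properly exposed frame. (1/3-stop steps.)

Scene light: 1 1/3 stops darker.
Shutter speed: 1/320 → 1/400 → 1/500 — 2/3 stop shorter (darker).
Aperture: f/3.2 → f/2.8 → f/2.5 → f/2.2 → f/2 → f/1.8 — 1 2/3 stops larger aperture (brighter).
Net so far: 1/3 stop darker. ISO: 64 → 80.

ISO 80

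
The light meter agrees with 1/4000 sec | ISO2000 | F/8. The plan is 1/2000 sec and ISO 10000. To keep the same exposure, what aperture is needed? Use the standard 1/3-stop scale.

f/25

Shutter speed: 1/4000 → 1/3200 → 1/2500 → 1/2000 — 1 stop longer (brighter).
ISO: 2000 → 2500 → 3200 → 4000 → 5000 → 6400 → 8000 → 10000 — 2 1/3 stops raised (brighter).
Net change so far: 3 1/3 stops brighter. Offset with the aperture: f/8 → f/9 → f/10 → f/11 → f/13 → f/14 → f/16 → f/18 → f/20 → f/22 → f/25.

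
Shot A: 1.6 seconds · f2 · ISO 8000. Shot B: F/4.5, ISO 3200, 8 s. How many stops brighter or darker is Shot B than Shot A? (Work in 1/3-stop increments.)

Aperture: f/2 → f/2.2 → f/2.5 → f/2.8 → f/3.2 → f/3.5 → f/4 → f/4.5 — 2 1/3 stops stopped down (darker).
Shutter speed: 1.6 → 2 → 2.5 → 3.2 → 4 → 5 → 6 → 8 — 2 1/3 stops slower (brighter).
ISO: 8000 → 6400 → 5000 → 4000 → 3200 — 1 1/3 stops lower (darker).
Net: −2 1/3 +2 1/3 −1 1/3 = −1 1/3 stops.

1 1/3 stops darker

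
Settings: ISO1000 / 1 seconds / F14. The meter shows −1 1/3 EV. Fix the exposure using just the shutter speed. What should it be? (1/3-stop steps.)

2.5 s

Underexposed by 1 1/3 stops → need 1 1/3 stops brighter.
Shutter speed: 1 → 1.3 → 1.6 → 2 → 2.5.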